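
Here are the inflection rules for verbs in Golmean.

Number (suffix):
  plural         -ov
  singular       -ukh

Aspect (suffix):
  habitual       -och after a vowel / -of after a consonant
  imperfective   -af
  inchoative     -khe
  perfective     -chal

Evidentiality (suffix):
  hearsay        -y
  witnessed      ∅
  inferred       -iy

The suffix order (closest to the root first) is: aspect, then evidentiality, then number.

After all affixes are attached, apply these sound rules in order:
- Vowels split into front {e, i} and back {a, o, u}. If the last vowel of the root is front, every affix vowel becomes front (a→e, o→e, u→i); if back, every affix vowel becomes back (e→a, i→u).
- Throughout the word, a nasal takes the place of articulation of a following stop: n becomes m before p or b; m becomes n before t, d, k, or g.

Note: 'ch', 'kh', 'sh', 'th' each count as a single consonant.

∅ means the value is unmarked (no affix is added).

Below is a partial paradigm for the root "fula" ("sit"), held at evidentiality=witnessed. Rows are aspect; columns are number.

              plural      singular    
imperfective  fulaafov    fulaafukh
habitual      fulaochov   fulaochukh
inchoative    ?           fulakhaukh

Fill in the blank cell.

fulakhaov

Attach aspect inchoative -khe → fulakhe.
evidentiality = witnessed: zero marking, form stays fulakhe.
Attach number plural -ov → fulakheov.
Apply vowel harmony: fulakheov → fulakhaov.
Nasal assimilation: no change.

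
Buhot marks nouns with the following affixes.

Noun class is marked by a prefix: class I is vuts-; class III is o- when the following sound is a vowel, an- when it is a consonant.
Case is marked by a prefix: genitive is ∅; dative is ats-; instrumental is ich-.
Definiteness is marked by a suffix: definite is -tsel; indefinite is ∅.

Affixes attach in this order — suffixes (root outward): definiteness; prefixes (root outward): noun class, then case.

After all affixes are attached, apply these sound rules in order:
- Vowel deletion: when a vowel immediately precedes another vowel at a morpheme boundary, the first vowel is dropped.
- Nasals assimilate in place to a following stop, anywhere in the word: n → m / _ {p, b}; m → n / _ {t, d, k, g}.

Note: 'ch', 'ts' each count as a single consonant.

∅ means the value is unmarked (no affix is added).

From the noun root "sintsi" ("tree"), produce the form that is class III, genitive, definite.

ansintsitsel

Attach noun class class III an- (before consonant 's') → ansintsi.
Attach definiteness definite -tsel → ansintsitsel.
case = genitive: zero marking, form stays ansintsitsel.
Vowel deletion: no change.
Nasal assimilation: no change.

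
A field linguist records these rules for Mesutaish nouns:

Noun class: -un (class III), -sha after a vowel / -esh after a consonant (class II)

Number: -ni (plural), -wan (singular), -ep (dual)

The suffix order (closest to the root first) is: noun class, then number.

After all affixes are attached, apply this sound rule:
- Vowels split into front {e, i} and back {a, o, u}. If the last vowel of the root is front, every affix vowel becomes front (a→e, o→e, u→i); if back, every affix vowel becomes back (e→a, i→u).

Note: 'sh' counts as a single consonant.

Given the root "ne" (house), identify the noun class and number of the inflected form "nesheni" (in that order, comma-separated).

Segment: ne-sha-ni.
noun class: -sha/esh → class II.
number: -ni → plural.

class II, plural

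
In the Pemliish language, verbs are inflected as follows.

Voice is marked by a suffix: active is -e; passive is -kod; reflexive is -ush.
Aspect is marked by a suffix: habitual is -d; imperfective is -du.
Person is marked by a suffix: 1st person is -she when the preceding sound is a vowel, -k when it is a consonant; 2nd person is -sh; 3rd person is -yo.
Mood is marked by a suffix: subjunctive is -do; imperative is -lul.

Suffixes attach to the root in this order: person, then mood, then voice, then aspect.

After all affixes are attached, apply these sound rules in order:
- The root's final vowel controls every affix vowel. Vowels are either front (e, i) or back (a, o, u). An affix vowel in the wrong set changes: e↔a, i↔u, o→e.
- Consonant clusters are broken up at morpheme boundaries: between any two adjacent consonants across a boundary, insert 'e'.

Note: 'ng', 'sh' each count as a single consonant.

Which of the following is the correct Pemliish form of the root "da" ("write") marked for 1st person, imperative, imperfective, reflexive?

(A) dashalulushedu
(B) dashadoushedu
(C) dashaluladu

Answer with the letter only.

Attach person 1st person -she (after vowel 'a') → dashe.
Attach mood imperative -lul → dashelul.
Attach voice reflexive -ush → dashelulush.
Attach aspect imperfective -du → dashelulushdu.
Apply vowel harmony: dashelulushdu → dashalulushdu.
Apply epenthesis: dashalulushdu → dashalulushedu.
So the correct form is dashalulushedu, option (A).
(C) dashaluladu is wrong: it uses active instead of reflexive for voice.
(B) dashadoushedu is wrong: it uses subjunctive instead of imperative for mood.

A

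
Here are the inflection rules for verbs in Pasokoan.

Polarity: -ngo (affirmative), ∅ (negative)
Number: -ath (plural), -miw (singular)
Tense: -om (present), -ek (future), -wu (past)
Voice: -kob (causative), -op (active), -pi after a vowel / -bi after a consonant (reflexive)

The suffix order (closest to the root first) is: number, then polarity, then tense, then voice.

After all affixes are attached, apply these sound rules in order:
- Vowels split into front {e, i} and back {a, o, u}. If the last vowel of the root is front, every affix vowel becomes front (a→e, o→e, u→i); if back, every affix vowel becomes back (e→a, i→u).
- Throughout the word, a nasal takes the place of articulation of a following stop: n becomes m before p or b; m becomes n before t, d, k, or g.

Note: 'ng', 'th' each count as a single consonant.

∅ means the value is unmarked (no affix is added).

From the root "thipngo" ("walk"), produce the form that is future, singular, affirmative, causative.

Attach number singular -miw → thipngomiw.
Attach polarity affirmative -ngo → thipngomiwngo.
Attach tense future -ek → thipngomiwngoek.
Attach voice causative -kob → thipngomiwngoekkob.
Apply vowel harmony: thipngomiwngoekkob → thipngomuwngoakkob.
Nasal assimilation: no change.

thipngomuwngoakkob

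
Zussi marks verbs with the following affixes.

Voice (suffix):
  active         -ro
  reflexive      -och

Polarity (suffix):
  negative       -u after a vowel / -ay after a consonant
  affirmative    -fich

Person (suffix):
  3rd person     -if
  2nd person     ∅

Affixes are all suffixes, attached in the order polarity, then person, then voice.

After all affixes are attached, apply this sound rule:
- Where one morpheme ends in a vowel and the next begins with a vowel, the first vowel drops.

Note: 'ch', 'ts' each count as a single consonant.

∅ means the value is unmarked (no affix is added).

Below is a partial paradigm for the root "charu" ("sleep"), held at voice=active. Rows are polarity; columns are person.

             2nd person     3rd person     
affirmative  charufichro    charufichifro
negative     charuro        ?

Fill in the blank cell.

Attach polarity negative -u (after vowel 'u') → charuu.
Attach person 3rd person -if → charuuif.
Attach voice active -ro → charuuifro.
Apply vowel deletion: charuuifro → charifro.

charifro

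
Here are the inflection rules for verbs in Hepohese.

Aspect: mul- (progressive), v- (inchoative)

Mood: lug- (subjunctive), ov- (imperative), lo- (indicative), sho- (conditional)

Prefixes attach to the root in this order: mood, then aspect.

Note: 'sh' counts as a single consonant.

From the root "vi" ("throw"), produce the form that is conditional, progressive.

Attach mood conditional sho- → shovi.
Attach aspect progressive mul- → mulshovi.

mulshovi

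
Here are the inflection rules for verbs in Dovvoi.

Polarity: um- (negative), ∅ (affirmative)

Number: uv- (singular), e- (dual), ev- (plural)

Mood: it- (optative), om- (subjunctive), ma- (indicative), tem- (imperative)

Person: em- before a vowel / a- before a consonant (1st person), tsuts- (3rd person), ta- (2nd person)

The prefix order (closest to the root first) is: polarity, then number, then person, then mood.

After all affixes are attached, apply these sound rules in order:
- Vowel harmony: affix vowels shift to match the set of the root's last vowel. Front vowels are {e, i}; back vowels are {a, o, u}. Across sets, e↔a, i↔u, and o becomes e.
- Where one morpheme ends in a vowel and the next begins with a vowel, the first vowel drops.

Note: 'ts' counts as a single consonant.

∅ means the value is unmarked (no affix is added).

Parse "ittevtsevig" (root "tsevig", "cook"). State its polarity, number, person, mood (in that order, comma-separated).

affirmative, plural, 2nd person, optative

Segment: it-ta-ev-tsevig.
polarity: ∅ → affirmative.
number: ev- → plural.
person: ta- → 2nd person.
mood: it- → optative.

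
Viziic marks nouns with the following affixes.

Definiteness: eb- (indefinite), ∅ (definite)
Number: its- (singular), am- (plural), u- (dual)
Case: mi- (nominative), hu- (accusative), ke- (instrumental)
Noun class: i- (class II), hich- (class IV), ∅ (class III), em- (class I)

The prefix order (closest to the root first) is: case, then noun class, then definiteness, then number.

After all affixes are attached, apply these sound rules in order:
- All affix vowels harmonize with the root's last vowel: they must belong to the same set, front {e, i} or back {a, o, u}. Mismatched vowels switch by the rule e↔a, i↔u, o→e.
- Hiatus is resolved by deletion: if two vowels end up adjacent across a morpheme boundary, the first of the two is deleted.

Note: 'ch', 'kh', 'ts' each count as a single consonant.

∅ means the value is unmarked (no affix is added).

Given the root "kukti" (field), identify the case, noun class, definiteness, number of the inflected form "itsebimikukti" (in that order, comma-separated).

Segment: its-eb-i-mi-kukti.
case: mi- → nominative.
noun class: i- → class II.
definiteness: eb- → indefinite.
number: its- → singular.

nominative, class II, indefinite, singular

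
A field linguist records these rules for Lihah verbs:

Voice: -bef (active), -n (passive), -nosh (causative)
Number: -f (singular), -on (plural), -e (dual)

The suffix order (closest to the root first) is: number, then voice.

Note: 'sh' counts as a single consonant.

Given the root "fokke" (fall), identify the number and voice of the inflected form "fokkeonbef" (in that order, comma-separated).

Segment: fokke-on-bef.
number: -on → plural.
voice: -bef → active.

plural, active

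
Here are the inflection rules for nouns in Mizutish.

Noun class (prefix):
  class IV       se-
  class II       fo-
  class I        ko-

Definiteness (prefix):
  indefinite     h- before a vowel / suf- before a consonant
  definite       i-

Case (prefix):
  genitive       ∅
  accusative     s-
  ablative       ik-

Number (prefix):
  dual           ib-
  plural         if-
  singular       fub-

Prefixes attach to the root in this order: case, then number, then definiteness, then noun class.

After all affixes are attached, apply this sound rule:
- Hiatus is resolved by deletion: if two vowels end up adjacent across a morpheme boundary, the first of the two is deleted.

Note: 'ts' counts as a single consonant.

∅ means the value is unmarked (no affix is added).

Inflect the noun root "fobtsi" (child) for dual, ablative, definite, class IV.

sibikfobtsi

Attach case ablative ik- → ikfobtsi.
Attach number dual ib- → ibikfobtsi.
Attach definiteness definite i- → iibikfobtsi.
Attach noun class class IV se- → seiibikfobtsi.
Apply vowel deletion: seiibikfobtsi → sibikfobtsi.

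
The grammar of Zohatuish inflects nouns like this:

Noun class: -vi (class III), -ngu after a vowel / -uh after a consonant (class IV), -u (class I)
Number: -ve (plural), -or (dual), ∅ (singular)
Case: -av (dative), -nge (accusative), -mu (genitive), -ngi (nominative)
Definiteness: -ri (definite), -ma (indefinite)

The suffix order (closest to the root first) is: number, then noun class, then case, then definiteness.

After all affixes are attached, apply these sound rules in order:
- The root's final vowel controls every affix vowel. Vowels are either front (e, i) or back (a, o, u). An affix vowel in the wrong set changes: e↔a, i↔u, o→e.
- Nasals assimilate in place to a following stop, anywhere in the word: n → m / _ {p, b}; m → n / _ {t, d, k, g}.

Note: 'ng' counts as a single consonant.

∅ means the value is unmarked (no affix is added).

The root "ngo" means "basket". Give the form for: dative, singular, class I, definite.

ngouavru

number = singular: zero marking, form stays ngo.
Attach noun class class I -u → ngou.
Attach case dative -av → ngouav.
Attach definiteness definite -ri → ngouavri.
Apply vowel harmony: ngouavri → ngouavru.
Nasal assimilation: no change.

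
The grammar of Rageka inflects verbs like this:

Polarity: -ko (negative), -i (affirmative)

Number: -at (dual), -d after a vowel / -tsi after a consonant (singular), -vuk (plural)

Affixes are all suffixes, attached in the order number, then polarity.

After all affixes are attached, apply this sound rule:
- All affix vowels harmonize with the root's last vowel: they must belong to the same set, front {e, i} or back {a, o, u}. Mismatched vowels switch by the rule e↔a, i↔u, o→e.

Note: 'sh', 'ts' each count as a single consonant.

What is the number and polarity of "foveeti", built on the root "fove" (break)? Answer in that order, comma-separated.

dual, affirmative

Segment: fove-at-i.
number: -at → dual.
polarity: -i → affirmative.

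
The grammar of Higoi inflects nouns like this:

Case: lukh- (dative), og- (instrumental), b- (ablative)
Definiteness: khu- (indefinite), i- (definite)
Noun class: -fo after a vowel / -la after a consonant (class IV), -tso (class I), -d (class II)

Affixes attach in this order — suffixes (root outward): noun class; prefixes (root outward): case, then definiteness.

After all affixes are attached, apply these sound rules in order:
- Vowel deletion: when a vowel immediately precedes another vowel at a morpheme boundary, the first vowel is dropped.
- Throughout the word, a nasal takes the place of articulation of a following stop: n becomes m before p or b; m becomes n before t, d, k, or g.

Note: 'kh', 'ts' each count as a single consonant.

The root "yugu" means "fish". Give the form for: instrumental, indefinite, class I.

khogyugutso

Attach noun class class I -tso → yugutso.
Attach case instrumental og- → ogyugutso.
Attach definiteness indefinite khu- → khuogyugutso.
Apply vowel deletion: khuogyugutso → khogyugutso.
Nasal assimilation: no change.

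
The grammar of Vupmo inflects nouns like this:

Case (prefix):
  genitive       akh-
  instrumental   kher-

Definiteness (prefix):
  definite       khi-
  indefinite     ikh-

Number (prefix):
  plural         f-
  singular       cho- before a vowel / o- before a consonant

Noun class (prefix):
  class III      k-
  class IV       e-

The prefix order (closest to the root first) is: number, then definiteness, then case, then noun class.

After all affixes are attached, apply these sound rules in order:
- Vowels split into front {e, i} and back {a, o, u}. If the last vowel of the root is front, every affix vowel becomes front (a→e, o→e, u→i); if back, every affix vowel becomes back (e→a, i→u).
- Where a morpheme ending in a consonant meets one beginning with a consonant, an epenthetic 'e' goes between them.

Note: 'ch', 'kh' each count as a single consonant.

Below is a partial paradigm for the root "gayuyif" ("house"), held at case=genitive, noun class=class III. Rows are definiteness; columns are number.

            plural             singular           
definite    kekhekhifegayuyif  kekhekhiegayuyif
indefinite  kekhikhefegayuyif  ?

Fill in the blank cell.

Attach number singular o- (before consonant 'g') → ogayuyif.
Attach definiteness indefinite ikh- → ikhogayuyif.
Attach case genitive akh- → akhikhogayuyif.
Attach noun class class III k- → kakhikhogayuyif.
Apply vowel harmony: kakhikhogayuyif → kekhikhegayuyif.
Epenthesis: no change.

kekhikhegayuyif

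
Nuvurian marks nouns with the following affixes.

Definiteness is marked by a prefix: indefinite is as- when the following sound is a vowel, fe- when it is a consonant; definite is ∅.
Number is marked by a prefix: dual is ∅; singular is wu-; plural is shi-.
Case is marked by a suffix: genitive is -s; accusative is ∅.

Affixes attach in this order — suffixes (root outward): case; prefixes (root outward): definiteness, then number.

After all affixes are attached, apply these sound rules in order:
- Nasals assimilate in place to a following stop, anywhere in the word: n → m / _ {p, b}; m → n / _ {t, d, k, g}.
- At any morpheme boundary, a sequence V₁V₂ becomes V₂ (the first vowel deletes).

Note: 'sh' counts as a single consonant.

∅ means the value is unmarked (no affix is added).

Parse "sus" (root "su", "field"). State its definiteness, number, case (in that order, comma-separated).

Segment: su-s.
definiteness: ∅ → definite.
number: ∅ → dual.
case: -s → genitive.

definite, dual, genitive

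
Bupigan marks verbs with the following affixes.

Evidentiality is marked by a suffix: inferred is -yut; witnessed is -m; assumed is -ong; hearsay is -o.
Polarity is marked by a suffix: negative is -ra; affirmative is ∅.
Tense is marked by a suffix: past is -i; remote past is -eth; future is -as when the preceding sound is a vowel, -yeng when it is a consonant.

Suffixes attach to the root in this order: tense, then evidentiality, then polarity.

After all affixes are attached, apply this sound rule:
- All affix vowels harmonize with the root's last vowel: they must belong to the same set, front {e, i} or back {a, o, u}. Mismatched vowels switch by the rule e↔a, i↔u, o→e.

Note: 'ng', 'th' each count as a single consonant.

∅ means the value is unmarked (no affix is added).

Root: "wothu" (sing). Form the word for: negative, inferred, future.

wothuasyutra

Attach tense future -as (after vowel 'u') → wothuas.
Attach evidentiality inferred -yut → wothuasyut.
Attach polarity negative -ra → wothuasyutra.
Vowel harmony: no change.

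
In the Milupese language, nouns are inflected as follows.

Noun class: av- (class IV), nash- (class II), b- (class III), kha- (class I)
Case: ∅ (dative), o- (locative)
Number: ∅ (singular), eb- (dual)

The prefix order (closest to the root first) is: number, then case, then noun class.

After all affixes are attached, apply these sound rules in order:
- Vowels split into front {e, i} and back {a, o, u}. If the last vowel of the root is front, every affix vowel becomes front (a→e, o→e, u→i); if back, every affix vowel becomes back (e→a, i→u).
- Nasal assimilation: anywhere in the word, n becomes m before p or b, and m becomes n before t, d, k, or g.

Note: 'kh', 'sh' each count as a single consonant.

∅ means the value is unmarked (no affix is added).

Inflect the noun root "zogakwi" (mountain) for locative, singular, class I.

number = singular: zero marking, form stays zogakwi.
Attach case locative o- → ozogakwi.
Attach noun class class I kha- → khaozogakwi.
Apply vowel harmony: khaozogakwi → kheezogakwi.
Nasal assimilation: no change.

kheezogakwi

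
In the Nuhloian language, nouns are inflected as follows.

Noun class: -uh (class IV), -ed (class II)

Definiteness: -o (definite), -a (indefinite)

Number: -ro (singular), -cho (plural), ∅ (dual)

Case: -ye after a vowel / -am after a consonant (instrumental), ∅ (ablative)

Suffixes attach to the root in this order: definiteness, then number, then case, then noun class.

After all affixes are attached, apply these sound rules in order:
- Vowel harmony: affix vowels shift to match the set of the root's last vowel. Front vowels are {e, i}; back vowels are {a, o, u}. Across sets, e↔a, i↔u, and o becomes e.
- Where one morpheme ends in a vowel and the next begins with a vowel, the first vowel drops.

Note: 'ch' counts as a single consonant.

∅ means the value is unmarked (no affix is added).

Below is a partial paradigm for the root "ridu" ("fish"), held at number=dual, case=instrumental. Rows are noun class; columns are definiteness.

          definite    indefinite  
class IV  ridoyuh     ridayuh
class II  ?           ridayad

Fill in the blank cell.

Attach definiteness definite -o → riduo.
number = dual: zero marking, form stays riduo.
Attach case instrumental -ye (after vowel 'o') → riduoye.
Attach noun class class II -ed → riduoyeed.
Apply vowel harmony: riduoyeed → riduoyaad.
Apply vowel deletion: riduoyaad → ridoyad.

ridoyad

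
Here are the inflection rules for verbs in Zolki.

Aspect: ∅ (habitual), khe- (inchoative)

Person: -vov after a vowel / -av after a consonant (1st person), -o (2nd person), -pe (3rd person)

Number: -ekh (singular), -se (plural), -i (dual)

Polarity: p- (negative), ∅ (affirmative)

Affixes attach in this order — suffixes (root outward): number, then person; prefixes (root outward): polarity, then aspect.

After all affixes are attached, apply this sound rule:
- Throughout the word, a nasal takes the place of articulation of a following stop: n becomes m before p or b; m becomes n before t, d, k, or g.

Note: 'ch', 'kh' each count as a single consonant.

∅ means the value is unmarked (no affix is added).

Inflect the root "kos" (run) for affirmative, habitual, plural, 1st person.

polarity = affirmative: zero marking, form stays kos.
Attach number plural -se → kosse.
Attach person 1st person -vov (after vowel 'e') → kossevov.
aspect = habitual: zero marking, form stays kossevov.
Nasal assimilation: no change.

kossevov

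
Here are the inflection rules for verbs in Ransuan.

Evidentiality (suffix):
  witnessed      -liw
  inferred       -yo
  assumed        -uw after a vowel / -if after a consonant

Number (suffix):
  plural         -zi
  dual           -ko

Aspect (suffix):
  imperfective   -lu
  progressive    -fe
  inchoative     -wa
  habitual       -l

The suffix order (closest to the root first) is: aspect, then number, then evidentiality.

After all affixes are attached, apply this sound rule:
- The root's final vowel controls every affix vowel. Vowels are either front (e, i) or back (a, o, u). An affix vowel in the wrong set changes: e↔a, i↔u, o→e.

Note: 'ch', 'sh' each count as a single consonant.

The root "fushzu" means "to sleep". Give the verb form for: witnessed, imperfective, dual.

Attach aspect imperfective -lu → fushzulu.
Attach number dual -ko → fushzuluko.
Attach evidentiality witnessed -liw → fushzulukoliw.
Apply vowel harmony: fushzulukoliw → fushzulukoluw.

fushzulukoluw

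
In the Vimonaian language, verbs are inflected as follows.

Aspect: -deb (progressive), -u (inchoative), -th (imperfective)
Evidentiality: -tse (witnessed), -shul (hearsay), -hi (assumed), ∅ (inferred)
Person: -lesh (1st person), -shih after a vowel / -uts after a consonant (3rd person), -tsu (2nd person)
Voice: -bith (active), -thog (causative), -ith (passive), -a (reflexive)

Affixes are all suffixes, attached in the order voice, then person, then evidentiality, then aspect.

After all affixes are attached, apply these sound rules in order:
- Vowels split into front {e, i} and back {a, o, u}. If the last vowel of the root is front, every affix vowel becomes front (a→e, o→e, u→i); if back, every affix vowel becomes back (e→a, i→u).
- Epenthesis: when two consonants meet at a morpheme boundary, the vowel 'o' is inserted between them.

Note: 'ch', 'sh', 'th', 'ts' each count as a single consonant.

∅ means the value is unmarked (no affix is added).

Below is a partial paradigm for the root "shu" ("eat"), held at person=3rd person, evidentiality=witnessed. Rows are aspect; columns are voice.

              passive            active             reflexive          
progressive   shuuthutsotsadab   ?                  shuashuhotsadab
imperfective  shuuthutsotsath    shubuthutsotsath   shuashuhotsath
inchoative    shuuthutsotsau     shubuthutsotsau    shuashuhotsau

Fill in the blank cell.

Attach voice active -bith → shubith.
Attach person 3rd person -uts (after consonant 'th') → shubithuts.
Attach evidentiality witnessed -tse → shubithutstse.
Attach aspect progressive -deb → shubithutstsedeb.
Apply vowel harmony: shubithutstsedeb → shubuthutstsadab.
Apply epenthesis: shubuthutstsadab → shubuthutsotsadab.

shubuthutsotsadab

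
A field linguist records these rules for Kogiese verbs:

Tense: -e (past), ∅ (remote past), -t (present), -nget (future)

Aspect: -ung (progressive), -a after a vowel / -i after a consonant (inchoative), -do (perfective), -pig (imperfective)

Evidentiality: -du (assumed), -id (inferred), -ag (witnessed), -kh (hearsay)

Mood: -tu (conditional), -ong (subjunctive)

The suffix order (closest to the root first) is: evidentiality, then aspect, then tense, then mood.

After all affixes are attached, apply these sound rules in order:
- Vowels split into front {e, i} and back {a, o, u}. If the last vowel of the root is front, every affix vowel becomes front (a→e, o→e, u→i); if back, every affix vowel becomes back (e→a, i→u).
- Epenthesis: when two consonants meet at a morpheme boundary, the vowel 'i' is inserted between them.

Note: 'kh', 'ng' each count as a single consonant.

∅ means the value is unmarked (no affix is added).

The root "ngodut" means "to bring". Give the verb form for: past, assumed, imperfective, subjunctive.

Attach evidentiality assumed -du → ngodutdu.
Attach aspect imperfective -pig → ngodutdupig.
Attach tense past -e → ngodutdupige.
Attach mood subjunctive -ong → ngodutdupigeong.
Apply vowel harmony: ngodutdupigeong → ngodutdupugaong.
Apply epenthesis: ngodutdupugaong → ngodutidupugaong.

ngodutidupugaong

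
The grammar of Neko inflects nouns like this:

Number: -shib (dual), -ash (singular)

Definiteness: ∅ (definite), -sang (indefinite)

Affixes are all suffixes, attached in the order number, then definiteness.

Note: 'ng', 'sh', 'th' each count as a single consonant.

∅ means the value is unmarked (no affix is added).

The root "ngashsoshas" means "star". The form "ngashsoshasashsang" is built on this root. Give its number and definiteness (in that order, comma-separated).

singular, indefinite

Segment: ngashsoshas-ash-sang.
number: -ash → singular.
definiteness: -sang → indefinite.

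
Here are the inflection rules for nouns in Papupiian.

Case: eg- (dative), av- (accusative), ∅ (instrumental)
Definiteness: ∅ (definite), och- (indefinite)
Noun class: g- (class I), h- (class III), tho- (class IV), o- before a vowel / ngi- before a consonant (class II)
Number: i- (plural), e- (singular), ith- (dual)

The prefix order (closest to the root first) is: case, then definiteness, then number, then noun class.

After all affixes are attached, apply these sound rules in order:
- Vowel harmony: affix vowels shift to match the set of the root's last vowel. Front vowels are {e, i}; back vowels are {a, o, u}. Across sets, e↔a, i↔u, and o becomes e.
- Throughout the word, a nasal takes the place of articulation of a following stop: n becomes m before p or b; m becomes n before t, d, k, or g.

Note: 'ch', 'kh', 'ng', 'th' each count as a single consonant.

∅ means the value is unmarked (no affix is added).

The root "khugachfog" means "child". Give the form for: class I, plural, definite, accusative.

Attach case accusative av- → avkhugachfog.
definiteness = definite: zero marking, form stays avkhugachfog.
Attach number plural i- → iavkhugachfog.
Attach noun class class I g- → giavkhugachfog.
Apply vowel harmony: giavkhugachfog → guavkhugachfog.
Nasal assimilation: no change.

guavkhugachfog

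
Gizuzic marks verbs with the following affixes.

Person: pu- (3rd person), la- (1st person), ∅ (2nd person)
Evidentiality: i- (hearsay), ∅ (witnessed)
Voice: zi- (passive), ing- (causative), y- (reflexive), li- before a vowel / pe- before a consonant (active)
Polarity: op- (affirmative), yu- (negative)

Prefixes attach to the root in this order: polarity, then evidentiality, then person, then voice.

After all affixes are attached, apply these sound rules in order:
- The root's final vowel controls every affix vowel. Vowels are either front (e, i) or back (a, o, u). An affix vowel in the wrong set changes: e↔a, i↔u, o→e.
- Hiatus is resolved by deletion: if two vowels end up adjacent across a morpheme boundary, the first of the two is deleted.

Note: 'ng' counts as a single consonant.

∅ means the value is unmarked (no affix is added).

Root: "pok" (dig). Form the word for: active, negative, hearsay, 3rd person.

Attach polarity negative yu- → yupok.
Attach evidentiality hearsay i- → iyupok.
Attach person 3rd person pu- → puiyupok.
Attach voice active pe- (before consonant 'p') → pepuiyupok.
Apply vowel harmony: pepuiyupok → papuuyupok.
Apply vowel deletion: papuuyupok → papuyupok.

papuyupok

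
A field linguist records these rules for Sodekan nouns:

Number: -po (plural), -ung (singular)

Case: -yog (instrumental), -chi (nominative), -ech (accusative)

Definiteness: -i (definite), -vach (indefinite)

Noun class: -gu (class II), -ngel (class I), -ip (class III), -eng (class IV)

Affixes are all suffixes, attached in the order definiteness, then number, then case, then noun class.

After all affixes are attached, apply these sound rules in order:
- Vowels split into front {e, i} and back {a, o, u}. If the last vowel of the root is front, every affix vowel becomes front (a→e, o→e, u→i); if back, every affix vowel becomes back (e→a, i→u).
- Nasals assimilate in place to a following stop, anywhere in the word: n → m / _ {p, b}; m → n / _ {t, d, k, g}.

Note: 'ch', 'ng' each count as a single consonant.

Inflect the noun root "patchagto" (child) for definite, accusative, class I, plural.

patchagtoupoachngal

Attach definiteness definite -i → patchagtoi.
Attach number plural -po → patchagtoipo.
Attach case accusative -ech → patchagtoipoech.
Attach noun class class I -ngel → patchagtoipoechngel.
Apply vowel harmony: patchagtoipoechngel → patchagtoupoachngal.
Nasal assimilation: no change.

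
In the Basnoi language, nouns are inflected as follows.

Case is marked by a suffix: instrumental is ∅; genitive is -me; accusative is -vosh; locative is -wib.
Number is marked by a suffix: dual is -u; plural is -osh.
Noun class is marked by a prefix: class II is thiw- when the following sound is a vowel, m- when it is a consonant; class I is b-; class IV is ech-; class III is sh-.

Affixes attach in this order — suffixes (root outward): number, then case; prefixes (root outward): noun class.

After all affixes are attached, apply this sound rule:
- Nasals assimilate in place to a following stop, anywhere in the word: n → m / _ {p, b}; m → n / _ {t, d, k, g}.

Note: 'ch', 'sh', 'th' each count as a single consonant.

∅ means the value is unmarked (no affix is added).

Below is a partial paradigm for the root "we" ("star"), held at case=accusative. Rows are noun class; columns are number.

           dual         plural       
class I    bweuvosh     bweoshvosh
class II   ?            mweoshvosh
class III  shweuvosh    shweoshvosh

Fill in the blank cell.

Attach number dual -u → weu.
Attach noun class class II m- (before consonant 'w') → mweu.
Attach case accusative -vosh → mweuvosh.
Nasal assimilation: no change.

mweuvosh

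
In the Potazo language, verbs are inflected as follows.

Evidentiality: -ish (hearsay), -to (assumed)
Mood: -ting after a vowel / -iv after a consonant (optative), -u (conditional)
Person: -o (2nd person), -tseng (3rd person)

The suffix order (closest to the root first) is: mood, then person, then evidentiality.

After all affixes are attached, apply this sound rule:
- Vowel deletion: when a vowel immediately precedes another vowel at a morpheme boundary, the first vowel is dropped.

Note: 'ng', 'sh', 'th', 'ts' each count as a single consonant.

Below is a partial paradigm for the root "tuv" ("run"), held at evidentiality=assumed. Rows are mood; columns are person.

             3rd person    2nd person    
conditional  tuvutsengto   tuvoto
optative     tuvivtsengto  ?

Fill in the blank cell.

tuvivoto

Attach mood optative -iv (after consonant 'v') → tuviv.
Attach person 2nd person -o → tuvivo.
Attach evidentiality assumed -to → tuvivoto.
Vowel deletion: no change.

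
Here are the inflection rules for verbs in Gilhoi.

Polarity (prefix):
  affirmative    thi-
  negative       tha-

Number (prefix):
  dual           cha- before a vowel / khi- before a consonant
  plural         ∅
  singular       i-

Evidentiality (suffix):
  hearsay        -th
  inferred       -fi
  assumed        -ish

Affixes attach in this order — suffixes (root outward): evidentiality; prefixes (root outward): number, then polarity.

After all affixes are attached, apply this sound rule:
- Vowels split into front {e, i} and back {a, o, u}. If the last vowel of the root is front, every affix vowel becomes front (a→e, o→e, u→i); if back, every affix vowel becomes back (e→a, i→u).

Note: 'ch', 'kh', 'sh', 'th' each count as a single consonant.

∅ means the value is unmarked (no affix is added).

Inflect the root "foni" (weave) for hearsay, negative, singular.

Attach number singular i- → ifoni.
Attach polarity negative tha- → thaifoni.
Attach evidentiality hearsay -th → thaifonith.
Apply vowel harmony: thaifonith → theifonith.

theifonith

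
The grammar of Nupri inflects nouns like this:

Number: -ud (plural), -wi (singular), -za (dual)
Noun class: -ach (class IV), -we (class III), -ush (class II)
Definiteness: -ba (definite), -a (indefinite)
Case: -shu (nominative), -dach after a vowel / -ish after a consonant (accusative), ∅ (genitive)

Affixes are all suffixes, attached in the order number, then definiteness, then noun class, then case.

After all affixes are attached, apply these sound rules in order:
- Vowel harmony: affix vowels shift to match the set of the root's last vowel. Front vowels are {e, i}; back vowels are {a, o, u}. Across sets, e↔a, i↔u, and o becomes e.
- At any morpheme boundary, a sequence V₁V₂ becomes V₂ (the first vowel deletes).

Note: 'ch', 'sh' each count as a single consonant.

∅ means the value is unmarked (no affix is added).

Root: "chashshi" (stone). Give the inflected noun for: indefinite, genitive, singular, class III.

chashshiwewe

Attach number singular -wi → chashshiwi.
Attach definiteness indefinite -a → chashshiwia.
Attach noun class class III -we → chashshiwiawe.
case = genitive: zero marking, form stays chashshiwiawe.
Apply vowel harmony: chashshiwiawe → chashshiwiewe.
Apply vowel deletion: chashshiwiewe → chashshiwewe.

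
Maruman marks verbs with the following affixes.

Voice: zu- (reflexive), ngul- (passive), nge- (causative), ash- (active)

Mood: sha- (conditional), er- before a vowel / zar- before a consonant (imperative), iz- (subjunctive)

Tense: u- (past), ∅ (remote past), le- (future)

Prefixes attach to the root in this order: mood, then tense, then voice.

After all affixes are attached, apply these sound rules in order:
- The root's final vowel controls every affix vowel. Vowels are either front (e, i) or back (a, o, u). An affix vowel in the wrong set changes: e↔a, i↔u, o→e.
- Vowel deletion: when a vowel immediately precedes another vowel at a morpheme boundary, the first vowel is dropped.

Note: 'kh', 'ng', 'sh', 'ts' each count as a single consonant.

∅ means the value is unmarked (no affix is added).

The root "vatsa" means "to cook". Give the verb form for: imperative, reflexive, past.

Attach mood imperative zar- (before consonant 'v') → zarvatsa.
Attach tense past u- → uzarvatsa.
Attach voice reflexive zu- → zuuzarvatsa.
Vowel harmony: no change.
Apply vowel deletion: zuuzarvatsa → zuzarvatsa.

zuzarvatsa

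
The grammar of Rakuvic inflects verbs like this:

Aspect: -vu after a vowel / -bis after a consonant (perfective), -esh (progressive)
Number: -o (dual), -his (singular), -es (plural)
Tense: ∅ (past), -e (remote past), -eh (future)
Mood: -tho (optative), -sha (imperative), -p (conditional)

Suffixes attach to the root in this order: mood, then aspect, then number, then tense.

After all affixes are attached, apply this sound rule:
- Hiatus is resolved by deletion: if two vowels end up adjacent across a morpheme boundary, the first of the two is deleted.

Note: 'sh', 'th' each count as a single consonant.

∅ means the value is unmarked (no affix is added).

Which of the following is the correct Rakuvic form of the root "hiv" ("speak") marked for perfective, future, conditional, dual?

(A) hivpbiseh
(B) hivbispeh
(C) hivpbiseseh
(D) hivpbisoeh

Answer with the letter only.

A

Attach mood conditional -p → hivp.
Attach aspect perfective -bis (after consonant 'p') → hivpbis.
Attach number dual -o → hivpbiso.
Attach tense future -eh → hivpbisoeh.
Apply vowel deletion: hivpbisoeh → hivpbiseh.
So the correct form is hivpbiseh, option (A).
(C) hivpbiseseh is wrong: it uses plural instead of dual for number.
(B) hivbispeh is wrong: it has the affixes in the wrong order.
(D) hivpbisoeh is wrong: it fails to apply the sound rule(s).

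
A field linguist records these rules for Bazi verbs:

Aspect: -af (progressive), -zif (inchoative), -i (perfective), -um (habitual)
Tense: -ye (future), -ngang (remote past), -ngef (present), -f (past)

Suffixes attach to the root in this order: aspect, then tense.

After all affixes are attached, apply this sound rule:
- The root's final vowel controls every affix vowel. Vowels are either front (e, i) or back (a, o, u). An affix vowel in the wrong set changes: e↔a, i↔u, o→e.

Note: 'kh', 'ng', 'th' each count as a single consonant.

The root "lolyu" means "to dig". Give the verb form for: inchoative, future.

lolyuzufya

Attach aspect inchoative -zif → lolyuzif.
Attach tense future -ye → lolyuzifye.
Apply vowel harmony: lolyuzifye → lolyuzufya.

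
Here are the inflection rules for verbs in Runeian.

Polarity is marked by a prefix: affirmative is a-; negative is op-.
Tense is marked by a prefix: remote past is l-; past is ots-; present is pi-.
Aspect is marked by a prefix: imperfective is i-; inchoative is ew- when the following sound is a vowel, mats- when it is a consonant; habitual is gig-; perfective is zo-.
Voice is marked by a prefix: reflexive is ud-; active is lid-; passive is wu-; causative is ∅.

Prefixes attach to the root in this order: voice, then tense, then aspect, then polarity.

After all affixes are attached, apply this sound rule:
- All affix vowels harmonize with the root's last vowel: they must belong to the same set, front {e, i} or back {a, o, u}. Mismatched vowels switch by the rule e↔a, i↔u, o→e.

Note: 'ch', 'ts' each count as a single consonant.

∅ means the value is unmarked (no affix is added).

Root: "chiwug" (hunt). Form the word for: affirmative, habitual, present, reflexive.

agugpuudchiwug

Attach voice reflexive ud- → udchiwug.
Attach tense present pi- → piudchiwug.
Attach aspect habitual gig- → gigpiudchiwug.
Attach polarity affirmative a- → agigpiudchiwug.
Apply vowel harmony: agigpiudchiwug → agugpuudchiwug.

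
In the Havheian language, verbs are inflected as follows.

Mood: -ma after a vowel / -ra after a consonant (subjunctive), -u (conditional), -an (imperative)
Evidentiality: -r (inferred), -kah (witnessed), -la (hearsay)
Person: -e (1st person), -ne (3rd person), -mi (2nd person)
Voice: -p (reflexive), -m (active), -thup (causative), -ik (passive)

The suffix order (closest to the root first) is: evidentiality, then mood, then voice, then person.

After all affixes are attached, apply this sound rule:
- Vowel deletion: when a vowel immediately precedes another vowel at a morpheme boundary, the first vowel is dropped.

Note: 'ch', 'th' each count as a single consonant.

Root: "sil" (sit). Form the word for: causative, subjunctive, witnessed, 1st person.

silkahrathupe

Attach evidentiality witnessed -kah → silkah.
Attach mood subjunctive -ra (after consonant 'h') → silkahra.
Attach voice causative -thup → silkahrathup.
Attach person 1st person -e → silkahrathupe.
Vowel deletion: no change.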